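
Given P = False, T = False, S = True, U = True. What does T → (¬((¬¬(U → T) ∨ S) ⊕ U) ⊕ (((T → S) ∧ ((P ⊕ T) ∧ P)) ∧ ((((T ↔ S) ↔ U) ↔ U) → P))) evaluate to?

U → T = True → False = False
¬(U → T) = ¬False = True
¬¬(U → T) = ¬True = False
¬¬(U → T) ∨ S = False ∨ True = True
(¬¬(U → T) ∨ S) ⊕ U = True ⊕ True = False
¬((¬¬(U → T) ∨ S) ⊕ U) = ¬False = True
T → S = False → True = True
P ⊕ T = False ⊕ False = False
(P ⊕ T) ∧ P = False ∧ False = False
(T → S) ∧ ((P ⊕ T) ∧ P) = True ∧ False = False
T ↔ S = False ↔ True = False
(T ↔ S) ↔ U = False ↔ True = False
((T ↔ S) ↔ U) ↔ U = False ↔ True = False
(((T ↔ S) ↔ U) ↔ U) → P = False → False = True
((T → S) ∧ ((P ⊕ T) ∧ P)) ∧ ((((T ↔ S) ↔ U) ↔ U) → P) = False ∧ True = False
¬((¬¬(U → T) ∨ S) ⊕ U) ⊕ (((T → S) ∧ ((P ⊕ T) ∧ P)) ∧ ((((T ↔ S) ↔ U) ↔ U) → P)) = True ⊕ False = True
T → (¬((¬¬(U → T) ∨ S) ⊕ U) ⊕ (((T → S) ∧ ((P ⊕ T) ∧ P)) ∧ ((((T ↔ S) ↔ U) ↔ U) → P))) = False → True = True

True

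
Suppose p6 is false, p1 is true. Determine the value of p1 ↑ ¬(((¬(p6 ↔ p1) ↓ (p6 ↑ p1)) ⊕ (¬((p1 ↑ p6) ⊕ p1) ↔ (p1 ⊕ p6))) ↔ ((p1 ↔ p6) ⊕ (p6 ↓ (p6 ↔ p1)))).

Substituting p6=False, p1=True:
p6 ↔ p1 = False ↔ True = False
¬(p6 ↔ p1) = ¬False = True
p6 ↑ p1 = False ↑ True = True
¬(p6 ↔ p1) ↓ (p6 ↑ p1) = True ↓ True = False
p1 ↑ p6 = True ↑ False = True
(p1 ↑ p6) ⊕ p1 = True ⊕ True = False
¬((p1 ↑ p6) ⊕ p1) = ¬False = True
p1 ⊕ p6 = True ⊕ False = True
¬((p1 ↑ p6) ⊕ p1) ↔ (p1 ⊕ p6) = True ↔ True = True
(¬(p6 ↔ p1) ↓ (p6 ↑ p1)) ⊕ (¬((p1 ↑ p6) ⊕ p1) ↔ (p1 ⊕ p6)) = False ⊕ True = True
p1 ↔ p6 = True ↔ False = False
p6 ↔ p1 = False ↔ True = False
p6 ↓ (p6 ↔ p1) = False ↓ False = True
(p1 ↔ p6) ⊕ (p6 ↓ (p6 ↔ p1)) = False ⊕ True = True
((¬(p6 ↔ p1) ↓ (p6 ↑ p1)) ⊕ (¬((p1 ↑ p6) ⊕ p1) ↔ (p1 ⊕ p6))) ↔ ((p1 ↔ p6) ⊕ (p6 ↓ (p6 ↔ p1))) = True ↔ True = True
¬(((¬(p6 ↔ p1) ↓ (p6 ↑ p1)) ⊕ (¬((p1 ↑ p6) ⊕ p1) ↔ (p1 ⊕ p6))) ↔ ((p1 ↔ p6) ⊕ (p6 ↓ (p6 ↔ p1)))) = ¬True = False
p1 ↑ ¬(((¬(p6 ↔ p1) ↓ (p6 ↑ p1)) ⊕ (¬((p1 ↑ p6) ⊕ p1) ↔ (p1 ⊕ p6))) ↔ ((p1 ↔ p6) ⊕ (p6 ↓ (p6 ↔ p1)))) = True ↑ False = True

True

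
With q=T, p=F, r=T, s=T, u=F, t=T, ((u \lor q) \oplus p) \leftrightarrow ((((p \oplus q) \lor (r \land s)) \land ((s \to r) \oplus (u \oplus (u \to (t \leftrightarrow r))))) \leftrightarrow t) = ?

F

u \lor q = F \lor T = T
(u \lor q) \oplus p = T \oplus F = T
p \oplus q = F \oplus T = T
r \land s = T \land T = T
(p \oplus q) \lor (r \land s) = T \lor T = T
s \to r = T \to T = T
t \leftrightarrow r = T \leftrightarrow T = T
u \to (t \leftrightarrow r) = F \to T = T
u \oplus (u \to (t \leftrightarrow r)) = F \oplus T = T
(s \to r) \oplus (u \oplus (u \to (t \leftrightarrow r))) = T \oplus T = F
((p \oplus q) \lor (r \land s)) \land ((s \to r) \oplus (u \oplus (u \to (t \leftrightarrow r)))) = T \land F = F
(((p \oplus q) \lor (r \land s)) \land ((s \to r) \oplus (u \oplus (u \to (t \leftrightarrow r))))) \leftrightarrow t = F \leftrightarrow T = F
((u \lor q) \oplus p) \leftrightarrow ((((p \oplus q) \lor (r \land s)) \land ((s \to r) \oplus (u \oplus (u \to (t \leftrightarrow r))))) \leftrightarrow t) = T \leftrightarrow F = F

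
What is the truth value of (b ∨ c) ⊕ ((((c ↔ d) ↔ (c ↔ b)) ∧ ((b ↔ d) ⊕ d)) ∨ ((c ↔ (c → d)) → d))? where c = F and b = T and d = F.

b ∨ c = T ∨ F = T
c ↔ d = F ↔ F = T
c ↔ b = F ↔ T = F
(c ↔ d) ↔ (c ↔ b) = T ↔ F = F
b ↔ d = T ↔ F = F
(b ↔ d) ⊕ d = F ⊕ F = F
((c ↔ d) ↔ (c ↔ b)) ∧ ((b ↔ d) ⊕ d) = F ∧ F = F
c → d = F → F = T
c ↔ (c → d) = F ↔ T = F
(c ↔ (c → d)) → d = F → F = T
(((c ↔ d) ↔ (c ↔ b)) ∧ ((b ↔ d) ⊕ d)) ∨ ((c ↔ (c → d)) → d) = F ∨ T = T
(b ∨ c) ⊕ ((((c ↔ d) ↔ (c ↔ b)) ∧ ((b ↔ d) ⊕ d)) ∨ ((c ↔ (c → d)) → d)) = T ⊕ T = F

F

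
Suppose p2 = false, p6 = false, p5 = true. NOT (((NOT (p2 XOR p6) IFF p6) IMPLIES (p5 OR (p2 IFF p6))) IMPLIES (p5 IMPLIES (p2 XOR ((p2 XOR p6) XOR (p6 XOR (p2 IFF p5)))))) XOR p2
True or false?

true

p2 XOR p6 = false XOR false = false
NOT (p2 XOR p6) = NOT false = true
NOT (p2 XOR p6) IFF p6 = true IFF false = false
p2 IFF p6 = false IFF false = true
p5 OR (p2 IFF p6) = true OR true = true
(NOT (p2 XOR p6) IFF p6) IMPLIES (p5 OR (p2 IFF p6)) = false IMPLIES true = true
p2 XOR p6 = false XOR false = false
p2 IFF p5 = false IFF true = false
p6 XOR (p2 IFF p5) = false XOR false = false
(p2 XOR p6) XOR (p6 XOR (p2 IFF p5)) = false XOR false = false
p2 XOR ((p2 XOR p6) XOR (p6 XOR (p2 IFF p5))) = false XOR false = false
p5 IMPLIES (p2 XOR ((p2 XOR p6) XOR (p6 XOR (p2 IFF p5)))) = true IMPLIES false = false
((NOT (p2 XOR p6) IFF p6) IMPLIES (p5 OR (p2 IFF p6))) IMPLIES (p5 IMPLIES (p2 XOR ((p2 XOR p6) XOR (p6 XOR (p2 IFF p5))))) = true IMPLIES false = false
NOT (((NOT (p2 XOR p6) IFF p6) IMPLIES (p5 OR (p2 IFF p6))) IMPLIES (p5 IMPLIES (p2 XOR ((p2 XOR p6) XOR (p6 XOR (p2 IFF p5)))))) = NOT false = true
NOT (((NOT (p2 XOR p6) IFF p6) IMPLIES (p5 OR (p2 IFF p6))) IMPLIES (p5 IMPLIES (p2 XOR ((p2 XOR p6) XOR (p6 XOR (p2 IFF p5)))))) XOR p2 = true XOR false = true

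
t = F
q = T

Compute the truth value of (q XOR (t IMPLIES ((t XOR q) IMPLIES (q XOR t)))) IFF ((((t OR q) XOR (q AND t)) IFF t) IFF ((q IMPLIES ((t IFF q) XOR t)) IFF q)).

F

t XOR q = F XOR T = T
q XOR t = T XOR F = T
(t XOR q) IMPLIES (q XOR t) = T IMPLIES T = T
t IMPLIES ((t XOR q) IMPLIES (q XOR t)) = F IMPLIES T = T
q XOR (t IMPLIES ((t XOR q) IMPLIES (q XOR t))) = T XOR T = F
t OR q = F OR T = T
q AND t = T AND F = F
(t OR q) XOR (q AND t) = T XOR F = T
((t OR q) XOR (q AND t)) IFF t = T IFF F = F
t IFF q = F IFF T = F
(t IFF q) XOR t = F XOR F = F
q IMPLIES ((t IFF q) XOR t) = T IMPLIES F = F
(q IMPLIES ((t IFF q) XOR t)) IFF q = F IFF T = F
(((t OR q) XOR (q AND t)) IFF t) IFF ((q IMPLIES ((t IFF q) XOR t)) IFF q) = F IFF F = T
(q XOR (t IMPLIES ((t XOR q) IMPLIES (q XOR t)))) IFF ((((t OR q) XOR (q AND t)) IFF t) IFF ((q IMPLIES ((t IFF q) XOR t)) IFF q)) = F IFF T = F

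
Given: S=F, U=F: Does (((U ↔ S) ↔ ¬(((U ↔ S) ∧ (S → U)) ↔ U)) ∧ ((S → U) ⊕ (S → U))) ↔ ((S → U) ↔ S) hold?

T

Substituting S=F, U=F:
U ↔ S = F ↔ F = T
U ↔ S = F ↔ F = T
S → U = F → F = T
(U ↔ S) ∧ (S → U) = T ∧ T = T
((U ↔ S) ∧ (S → U)) ↔ U = T ↔ F = F
¬(((U ↔ S) ∧ (S → U)) ↔ U) = ¬F = T
(U ↔ S) ↔ ¬(((U ↔ S) ∧ (S → U)) ↔ U) = T ↔ T = T
S → U = F → F = T
S → U = F → F = T
(S → U) ⊕ (S → U) = T ⊕ T = F
((U ↔ S) ↔ ¬(((U ↔ S) ∧ (S → U)) ↔ U)) ∧ ((S → U) ⊕ (S → U)) = T ∧ F = F
S → U = F → F = T
(S → U) ↔ S = T ↔ F = F
(((U ↔ S) ↔ ¬(((U ↔ S) ∧ (S → U)) ↔ U)) ∧ ((S → U) ⊕ (S → U))) ↔ ((S → U) ↔ S) = F ↔ F = T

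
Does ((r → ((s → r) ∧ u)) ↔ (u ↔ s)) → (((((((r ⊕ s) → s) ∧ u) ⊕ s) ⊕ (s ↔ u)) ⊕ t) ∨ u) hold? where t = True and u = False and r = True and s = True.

False

Substituting t=True, u=False, r=True, s=True:
s → r = True → True = True
(s → r) ∧ u = True ∧ False = False
r → ((s → r) ∧ u) = True → False = False
u ↔ s = False ↔ True = False
(r → ((s → r) ∧ u)) ↔ (u ↔ s) = False ↔ False = True
r ⊕ s = True ⊕ True = False
(r ⊕ s) → s = False → True = True
((r ⊕ s) → s) ∧ u = True ∧ False = False
(((r ⊕ s) → s) ∧ u) ⊕ s = False ⊕ True = True
s ↔ u = True ↔ False = False
((((r ⊕ s) → s) ∧ u) ⊕ s) ⊕ (s ↔ u) = True ⊕ False = True
(((((r ⊕ s) → s) ∧ u) ⊕ s) ⊕ (s ↔ u)) ⊕ t = True ⊕ True = False
((((((r ⊕ s) → s) ∧ u) ⊕ s) ⊕ (s ↔ u)) ⊕ t) ∨ u = False ∨ False = False
((r → ((s → r) ∧ u)) ↔ (u ↔ s)) → (((((((r ⊕ s) → s) ∧ u) ⊕ s) ⊕ (s ↔ u)) ⊕ t) ∨ u) = True → False = False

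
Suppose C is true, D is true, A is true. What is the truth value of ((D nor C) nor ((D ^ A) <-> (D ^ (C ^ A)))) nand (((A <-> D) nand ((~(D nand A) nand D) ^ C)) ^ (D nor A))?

Substituting C=1, D=1, A=1:
D nor C = 1 nor 1 = 0
D ^ A = 1 ^ 1 = 0
C ^ A = 1 ^ 1 = 0
D ^ (C ^ A) = 1 ^ 0 = 1
(D ^ A) <-> (D ^ (C ^ A)) = 0 <-> 1 = 0
(D nor C) nor ((D ^ A) <-> (D ^ (C ^ A))) = 0 nor 0 = 1
A <-> D = 1 <-> 1 = 1
D nand A = 1 nand 1 = 0
~(D nand A) = ~0 = 1
~(D nand A) nand D = 1 nand 1 = 0
(~(D nand A) nand D) ^ C = 0 ^ 1 = 1
(A <-> D) nand ((~(D nand A) nand D) ^ C) = 1 nand 1 = 0
D nor A = 1 nor 1 = 0
((A <-> D) nand ((~(D nand A) nand D) ^ C)) ^ (D nor A) = 0 ^ 0 = 0
((D nor C) nor ((D ^ A) <-> (D ^ (C ^ A)))) nand (((A <-> D) nand ((~(D nand A) nand D) ^ C)) ^ (D nor A)) = 1 nand 0 = 1

1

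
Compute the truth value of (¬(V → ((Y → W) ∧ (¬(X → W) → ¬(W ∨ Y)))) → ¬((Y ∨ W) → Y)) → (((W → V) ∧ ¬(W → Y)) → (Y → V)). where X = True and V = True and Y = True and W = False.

Y → W = True → False = False
X → W = True → False = False
¬(X → W) = ¬False = True
W ∨ Y = False ∨ True = True
¬(W ∨ Y) = ¬True = False
¬(X → W) → ¬(W ∨ Y) = True → False = False
(Y → W) ∧ (¬(X → W) → ¬(W ∨ Y)) = False ∧ False = False
V → ((Y → W) ∧ (¬(X → W) → ¬(W ∨ Y))) = True → False = False
¬(V → ((Y → W) ∧ (¬(X → W) → ¬(W ∨ Y)))) = ¬False = True
Y ∨ W = True ∨ False = True
(Y ∨ W) → Y = True → True = True
¬((Y ∨ W) → Y) = ¬True = False
¬(V → ((Y → W) ∧ (¬(X → W) → ¬(W ∨ Y)))) → ¬((Y ∨ W) → Y) = True → False = False
W → V = False → True = True
W → Y = False → True = True
¬(W → Y) = ¬True = False
(W → V) ∧ ¬(W → Y) = True ∧ False = False
Y → V = True → True = True
((W → V) ∧ ¬(W → Y)) → (Y → V) = False → True = True
(¬(V → ((Y → W) ∧ (¬(X → W) → ¬(W ∨ Y)))) → ¬((Y ∨ W) → Y)) → (((W → V) ∧ ¬(W → Y)) → (Y → V)) = False → True = True

True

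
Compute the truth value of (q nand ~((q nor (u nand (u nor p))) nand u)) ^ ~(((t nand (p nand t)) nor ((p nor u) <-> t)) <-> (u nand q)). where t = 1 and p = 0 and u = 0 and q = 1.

u nor p = 0 nor 0 = 1
u nand (u nor p) = 0 nand 1 = 1
q nor (u nand (u nor p)) = 1 nor 1 = 0
(q nor (u nand (u nor p))) nand u = 0 nand 0 = 1
~((q nor (u nand (u nor p))) nand u) = ~1 = 0
q nand ~((q nor (u nand (u nor p))) nand u) = 1 nand 0 = 1
p nand t = 0 nand 1 = 1
t nand (p nand t) = 1 nand 1 = 0
p nor u = 0 nor 0 = 1
(p nor u) <-> t = 1 <-> 1 = 1
(t nand (p nand t)) nor ((p nor u) <-> t) = 0 nor 1 = 0
u nand q = 0 nand 1 = 1
((t nand (p nand t)) nor ((p nor u) <-> t)) <-> (u nand q) = 0 <-> 1 = 0
~(((t nand (p nand t)) nor ((p nor u) <-> t)) <-> (u nand q)) = ~0 = 1
(q nand ~((q nor (u nand (u nor p))) nand u)) ^ ~(((t nand (p nand t)) nor ((p nor u) <-> t)) <-> (u nand q)) = 1 ^ 1 = 0

0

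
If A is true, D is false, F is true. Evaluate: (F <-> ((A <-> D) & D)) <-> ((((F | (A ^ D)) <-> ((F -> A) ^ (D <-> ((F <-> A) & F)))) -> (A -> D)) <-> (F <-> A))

1

A <-> D = 1 <-> 0 = 0
(A <-> D) & D = 0 & 0 = 0
F <-> ((A <-> D) & D) = 1 <-> 0 = 0
A ^ D = 1 ^ 0 = 1
F | (A ^ D) = 1 | 1 = 1
F -> A = 1 -> 1 = 1
F <-> A = 1 <-> 1 = 1
(F <-> A) & F = 1 & 1 = 1
D <-> ((F <-> A) & F) = 0 <-> 1 = 0
(F -> A) ^ (D <-> ((F <-> A) & F)) = 1 ^ 0 = 1
(F | (A ^ D)) <-> ((F -> A) ^ (D <-> ((F <-> A) & F))) = 1 <-> 1 = 1
A -> D = 1 -> 0 = 0
((F | (A ^ D)) <-> ((F -> A) ^ (D <-> ((F <-> A) & F)))) -> (A -> D) = 1 -> 0 = 0
F <-> A = 1 <-> 1 = 1
(((F | (A ^ D)) <-> ((F -> A) ^ (D <-> ((F <-> A) & F)))) -> (A -> D)) <-> (F <-> A) = 0 <-> 1 = 0
(F <-> ((A <-> D) & D)) <-> ((((F | (A ^ D)) <-> ((F -> A) ^ (D <-> ((F <-> A) & F)))) -> (A -> D)) <-> (F <-> A)) = 0 <-> 0 = 1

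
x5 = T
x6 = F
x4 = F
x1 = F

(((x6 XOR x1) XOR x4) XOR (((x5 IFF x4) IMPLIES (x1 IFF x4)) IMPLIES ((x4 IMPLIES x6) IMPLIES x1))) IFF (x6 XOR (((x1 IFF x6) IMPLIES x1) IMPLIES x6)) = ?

Substituting x5=T, x6=F, x4=F, x1=F:
x6 XOR x1 = F XOR F = F
(x6 XOR x1) XOR x4 = F XOR F = F
x5 IFF x4 = T IFF F = F
x1 IFF x4 = F IFF F = T
(x5 IFF x4) IMPLIES (x1 IFF x4) = F IMPLIES T = T
x4 IMPLIES x6 = F IMPLIES F = T
(x4 IMPLIES x6) IMPLIES x1 = T IMPLIES F = F
((x5 IFF x4) IMPLIES (x1 IFF x4)) IMPLIES ((x4 IMPLIES x6) IMPLIES x1) = T IMPLIES F = F
((x6 XOR x1) XOR x4) XOR (((x5 IFF x4) IMPLIES (x1 IFF x4)) IMPLIES ((x4 IMPLIES x6) IMPLIES x1)) = F XOR F = F
x1 IFF x6 = F IFF F = T
(x1 IFF x6) IMPLIES x1 = T IMPLIES F = F
((x1 IFF x6) IMPLIES x1) IMPLIES x6 = F IMPLIES F = T
x6 XOR (((x1 IFF x6) IMPLIES x1) IMPLIES x6) = F XOR T = T
(((x6 XOR x1) XOR x4) XOR (((x5 IFF x4) IMPLIES (x1 IFF x4)) IMPLIES ((x4 IMPLIES x6) IMPLIES x1))) IFF (x6 XOR (((x1 IFF x6) IMPLIES x1) IMPLIES x6)) = F IFF T = F

F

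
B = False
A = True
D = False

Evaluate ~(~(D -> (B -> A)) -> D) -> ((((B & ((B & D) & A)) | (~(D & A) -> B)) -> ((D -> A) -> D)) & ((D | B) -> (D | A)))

B -> A = False -> True = True
D -> (B -> A) = False -> True = True
~(D -> (B -> A)) = ~True = False
~(D -> (B -> A)) -> D = False -> False = True
~(~(D -> (B -> A)) -> D) = ~True = False
B & D = False & False = False
(B & D) & A = False & True = False
B & ((B & D) & A) = False & False = False
D & A = False & True = False
~(D & A) = ~False = True
~(D & A) -> B = True -> False = False
(B & ((B & D) & A)) | (~(D & A) -> B) = False | False = False
D -> A = False -> True = True
(D -> A) -> D = True -> False = False
((B & ((B & D) & A)) | (~(D & A) -> B)) -> ((D -> A) -> D) = False -> False = True
D | B = False | False = False
D | A = False | True = True
(D | B) -> (D | A) = False -> True = True
(((B & ((B & D) & A)) | (~(D & A) -> B)) -> ((D -> A) -> D)) & ((D | B) -> (D | A)) = True & True = True
~(~(D -> (B -> A)) -> D) -> ((((B & ((B & D) & A)) | (~(D & A) -> B)) -> ((D -> A) -> D)) & ((D | B) -> (D | A))) = False -> True = True

True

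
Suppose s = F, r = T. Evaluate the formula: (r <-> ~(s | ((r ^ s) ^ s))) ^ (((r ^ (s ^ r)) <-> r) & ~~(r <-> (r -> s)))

F

r ^ s = T ^ F = T
(r ^ s) ^ s = T ^ F = T
s | ((r ^ s) ^ s) = F | T = T
~(s | ((r ^ s) ^ s)) = ~T = F
r <-> ~(s | ((r ^ s) ^ s)) = T <-> F = F
s ^ r = F ^ T = T
r ^ (s ^ r) = T ^ T = F
(r ^ (s ^ r)) <-> r = F <-> T = F
r -> s = T -> F = F
r <-> (r -> s) = T <-> F = F
~(r <-> (r -> s)) = ~F = T
~~(r <-> (r -> s)) = ~T = F
((r ^ (s ^ r)) <-> r) & ~~(r <-> (r -> s)) = F & F = F
(r <-> ~(s | ((r ^ s) ^ s))) ^ (((r ^ (s ^ r)) <-> r) & ~~(r <-> (r -> s))) = F ^ F = F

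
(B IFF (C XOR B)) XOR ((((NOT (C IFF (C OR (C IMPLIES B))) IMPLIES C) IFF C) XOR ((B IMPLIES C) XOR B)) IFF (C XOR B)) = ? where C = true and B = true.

false

C XOR B = true XOR true = false
B IFF (C XOR B) = true IFF false = false
C IMPLIES B = true IMPLIES true = true
C OR (C IMPLIES B) = true OR true = true
C IFF (C OR (C IMPLIES B)) = true IFF true = true
NOT (C IFF (C OR (C IMPLIES B))) = NOT true = false
NOT (C IFF (C OR (C IMPLIES B))) IMPLIES C = false IMPLIES true = true
(NOT (C IFF (C OR (C IMPLIES B))) IMPLIES C) IFF C = true IFF true = true
B IMPLIES C = true IMPLIES true = true
(B IMPLIES C) XOR B = true XOR true = false
((NOT (C IFF (C OR (C IMPLIES B))) IMPLIES C) IFF C) XOR ((B IMPLIES C) XOR B) = true XOR false = true
C XOR B = true XOR true = false
(((NOT (C IFF (C OR (C IMPLIES B))) IMPLIES C) IFF C) XOR ((B IMPLIES C) XOR B)) IFF (C XOR B) = true IFF false = false
(B IFF (C XOR B)) XOR ((((NOT (C IFF (C OR (C IMPLIES B))) IMPLIES C) IFF C) XOR ((B IMPLIES C) XOR B)) IFF (C XOR B)) = false XOR false = false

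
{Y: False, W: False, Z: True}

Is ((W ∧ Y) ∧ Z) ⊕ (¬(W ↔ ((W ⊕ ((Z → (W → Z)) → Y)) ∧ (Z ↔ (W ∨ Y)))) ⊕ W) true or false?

False

W ∧ Y = False ∧ False = False
(W ∧ Y) ∧ Z = False ∧ True = False
W → Z = False → True = True
Z → (W → Z) = True → True = True
(Z → (W → Z)) → Y = True → False = False
W ⊕ ((Z → (W → Z)) → Y) = False ⊕ False = False
W ∨ Y = False ∨ False = False
Z ↔ (W ∨ Y) = True ↔ False = False
(W ⊕ ((Z → (W → Z)) → Y)) ∧ (Z ↔ (W ∨ Y)) = False ∧ False = False
W ↔ ((W ⊕ ((Z → (W → Z)) → Y)) ∧ (Z ↔ (W ∨ Y))) = False ↔ False = True
¬(W ↔ ((W ⊕ ((Z → (W → Z)) → Y)) ∧ (Z ↔ (W ∨ Y)))) = ¬True = False
¬(W ↔ ((W ⊕ ((Z → (W → Z)) → Y)) ∧ (Z ↔ (W ∨ Y)))) ⊕ W = False ⊕ False = False
((W ∧ Y) ∧ Z) ⊕ (¬(W ↔ ((W ⊕ ((Z → (W → Z)) → Y)) ∧ (Z ↔ (W ∨ Y)))) ⊕ W) = False ⊕ False = False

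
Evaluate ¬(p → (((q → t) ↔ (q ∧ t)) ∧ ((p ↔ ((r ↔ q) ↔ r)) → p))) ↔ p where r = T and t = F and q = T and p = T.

q → t = T → F = F
q ∧ t = T ∧ F = F
(q → t) ↔ (q ∧ t) = F ↔ F = T
r ↔ q = T ↔ T = T
(r ↔ q) ↔ r = T ↔ T = T
p ↔ ((r ↔ q) ↔ r) = T ↔ T = T
(p ↔ ((r ↔ q) ↔ r)) → p = T → T = T
((q → t) ↔ (q ∧ t)) ∧ ((p ↔ ((r ↔ q) ↔ r)) → p) = T ∧ T = T
p → (((q → t) ↔ (q ∧ t)) ∧ ((p ↔ ((r ↔ q) ↔ r)) → p)) = T → T = T
¬(p → (((q → t) ↔ (q ∧ t)) ∧ ((p ↔ ((r ↔ q) ↔ r)) → p))) = ¬T = F
¬(p → (((q → t) ↔ (q ∧ t)) ∧ ((p ↔ ((r ↔ q) ↔ r)) → p))) ↔ p = F ↔ T = F

F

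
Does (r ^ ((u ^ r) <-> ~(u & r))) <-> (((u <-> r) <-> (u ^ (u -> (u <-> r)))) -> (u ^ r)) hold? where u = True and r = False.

u ^ r = True ^ False = True
u & r = True & False = False
~(u & r) = ~False = True
(u ^ r) <-> ~(u & r) = True <-> True = True
r ^ ((u ^ r) <-> ~(u & r)) = False ^ True = True
u <-> r = True <-> False = False
u <-> r = True <-> False = False
u -> (u <-> r) = True -> False = False
u ^ (u -> (u <-> r)) = True ^ False = True
(u <-> r) <-> (u ^ (u -> (u <-> r))) = False <-> True = False
u ^ r = True ^ False = True
((u <-> r) <-> (u ^ (u -> (u <-> r)))) -> (u ^ r) = False -> True = True
(r ^ ((u ^ r) <-> ~(u & r))) <-> (((u <-> r) <-> (u ^ (u -> (u <-> r)))) -> (u ^ r)) = True <-> True = True

True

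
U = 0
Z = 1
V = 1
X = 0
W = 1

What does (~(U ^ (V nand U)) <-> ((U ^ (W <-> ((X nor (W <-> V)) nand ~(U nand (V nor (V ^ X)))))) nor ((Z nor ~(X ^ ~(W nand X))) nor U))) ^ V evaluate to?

0

V nand U = 1 nand 0 = 1
U ^ (V nand U) = 0 ^ 1 = 1
~(U ^ (V nand U)) = ~1 = 0
W <-> V = 1 <-> 1 = 1
X nor (W <-> V) = 0 nor 1 = 0
V ^ X = 1 ^ 0 = 1
V nor (V ^ X) = 1 nor 1 = 0
U nand (V nor (V ^ X)) = 0 nand 0 = 1
~(U nand (V nor (V ^ X))) = ~1 = 0
(X nor (W <-> V)) nand ~(U nand (V nor (V ^ X))) = 0 nand 0 = 1
W <-> ((X nor (W <-> V)) nand ~(U nand (V nor (V ^ X)))) = 1 <-> 1 = 1
U ^ (W <-> ((X nor (W <-> V)) nand ~(U nand (V nor (V ^ X))))) = 0 ^ 1 = 1
W nand X = 1 nand 0 = 1
~(W nand X) = ~1 = 0
X ^ ~(W nand X) = 0 ^ 0 = 0
~(X ^ ~(W nand X)) = ~0 = 1
Z nor ~(X ^ ~(W nand X)) = 1 nor 1 = 0
(Z nor ~(X ^ ~(W nand X))) nor U = 0 nor 0 = 1
(U ^ (W <-> ((X nor (W <-> V)) nand ~(U nand (V nor (V ^ X)))))) nor ((Z nor ~(X ^ ~(W nand X))) nor U) = 1 nor 1 = 0
~(U ^ (V nand U)) <-> ((U ^ (W <-> ((X nor (W <-> V)) nand ~(U nand (V nor (V ^ X)))))) nor ((Z nor ~(X ^ ~(W nand X))) nor U)) = 0 <-> 0 = 1
(~(U ^ (V nand U)) <-> ((U ^ (W <-> ((X nor (W <-> V)) nand ~(U nand (V nor (V ^ X)))))) nor ((Z nor ~(X ^ ~(W nand X))) nor U))) ^ V = 1 ^ 1 = 0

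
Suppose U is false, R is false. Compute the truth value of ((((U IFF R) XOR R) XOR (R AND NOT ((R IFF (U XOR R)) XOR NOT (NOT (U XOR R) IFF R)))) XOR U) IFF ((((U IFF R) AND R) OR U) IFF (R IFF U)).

U IFF R = False IFF False = True
(U IFF R) XOR R = True XOR False = True
U XOR R = False XOR False = False
R IFF (U XOR R) = False IFF False = True
U XOR R = False XOR False = False
NOT (U XOR R) = NOT False = True
NOT (U XOR R) IFF R = True IFF False = False
NOT (NOT (U XOR R) IFF R) = NOT False = True
(R IFF (U XOR R)) XOR NOT (NOT (U XOR R) IFF R) = True XOR True = False
NOT ((R IFF (U XOR R)) XOR NOT (NOT (U XOR R) IFF R)) = NOT False = True
R AND NOT ((R IFF (U XOR R)) XOR NOT (NOT (U XOR R) IFF R)) = False AND True = False
((U IFF R) XOR R) XOR (R AND NOT ((R IFF (U XOR R)) XOR NOT (NOT (U XOR R) IFF R))) = True XOR False = True
(((U IFF R) XOR R) XOR (R AND NOT ((R IFF (U XOR R)) XOR NOT (NOT (U XOR R) IFF R)))) XOR U = True XOR False = True
U IFF R = False IFF False = True
(U IFF R) AND R = True AND False = False
((U IFF R) AND R) OR U = False OR False = False
R IFF U = False IFF False = True
(((U IFF R) AND R) OR U) IFF (R IFF U) = False IFF True = False
((((U IFF R) XOR R) XOR (R AND NOT ((R IFF (U XOR R)) XOR NOT (NOT (U XOR R) IFF R)))) XOR U) IFF ((((U IFF R) AND R) OR U) IFF (R IFF U)) = True IFF False = False

False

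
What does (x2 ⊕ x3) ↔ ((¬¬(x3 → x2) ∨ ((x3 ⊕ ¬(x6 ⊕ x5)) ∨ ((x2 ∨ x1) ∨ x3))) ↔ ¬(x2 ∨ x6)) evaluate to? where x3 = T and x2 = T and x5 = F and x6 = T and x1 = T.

Substituting x3=T, x2=T, x5=F, x6=T, x1=T:
x2 ⊕ x3 = T ⊕ T = F
x3 → x2 = T → T = T
¬(x3 → x2) = ¬T = F
¬¬(x3 → x2) = ¬F = T
x6 ⊕ x5 = T ⊕ F = T
¬(x6 ⊕ x5) = ¬T = F
x3 ⊕ ¬(x6 ⊕ x5) = T ⊕ F = T
x2 ∨ x1 = T ∨ T = T
(x2 ∨ x1) ∨ x3 = T ∨ T = T
(x3 ⊕ ¬(x6 ⊕ x5)) ∨ ((x2 ∨ x1) ∨ x3) = T ∨ T = T
¬¬(x3 → x2) ∨ ((x3 ⊕ ¬(x6 ⊕ x5)) ∨ ((x2 ∨ x1) ∨ x3)) = T ∨ T = T
x2 ∨ x6 = T ∨ T = T
¬(x2 ∨ x6) = ¬T = F
(¬¬(x3 → x2) ∨ ((x3 ⊕ ¬(x6 ⊕ x5)) ∨ ((x2 ∨ x1) ∨ x3))) ↔ ¬(x2 ∨ x6) = T ↔ F = F
(x2 ⊕ x3) ↔ ((¬¬(x3 → x2) ∨ ((x3 ⊕ ¬(x6 ⊕ x5)) ∨ ((x2 ∨ x1) ∨ x3))) ↔ ¬(x2 ∨ x6)) = F ↔ F = T

T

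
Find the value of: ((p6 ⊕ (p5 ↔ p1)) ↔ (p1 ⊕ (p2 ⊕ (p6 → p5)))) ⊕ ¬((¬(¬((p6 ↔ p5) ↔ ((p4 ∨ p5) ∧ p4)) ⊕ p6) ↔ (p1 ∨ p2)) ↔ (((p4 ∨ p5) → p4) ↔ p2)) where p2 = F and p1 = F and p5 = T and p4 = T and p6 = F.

p5 ↔ p1 = T ↔ F = F
p6 ⊕ (p5 ↔ p1) = F ⊕ F = F
p6 → p5 = F → T = T
p2 ⊕ (p6 → p5) = F ⊕ T = T
p1 ⊕ (p2 ⊕ (p6 → p5)) = F ⊕ T = T
(p6 ⊕ (p5 ↔ p1)) ↔ (p1 ⊕ (p2 ⊕ (p6 → p5))) = F ↔ T = F
p6 ↔ p5 = F ↔ T = F
p4 ∨ p5 = T ∨ T = T
(p4 ∨ p5) ∧ p4 = T ∧ T = T
(p6 ↔ p5) ↔ ((p4 ∨ p5) ∧ p4) = F ↔ T = F
¬((p6 ↔ p5) ↔ ((p4 ∨ p5) ∧ p4)) = ¬F = T
¬((p6 ↔ p5) ↔ ((p4 ∨ p5) ∧ p4)) ⊕ p6 = T ⊕ F = T
¬(¬((p6 ↔ p5) ↔ ((p4 ∨ p5) ∧ p4)) ⊕ p6) = ¬T = F
p1 ∨ p2 = F ∨ F = F
¬(¬((p6 ↔ p5) ↔ ((p4 ∨ p5) ∧ p4)) ⊕ p6) ↔ (p1 ∨ p2) = F ↔ F = T
p4 ∨ p5 = T ∨ T = T
(p4 ∨ p5) → p4 = T → T = T
((p4 ∨ p5) → p4) ↔ p2 = T ↔ F = F
(¬(¬((p6 ↔ p5) ↔ ((p4 ∨ p5) ∧ p4)) ⊕ p6) ↔ (p1 ∨ p2)) ↔ (((p4 ∨ p5) → p4) ↔ p2) = T ↔ F = F
¬((¬(¬((p6 ↔ p5) ↔ ((p4 ∨ p5) ∧ p4)) ⊕ p6) ↔ (p1 ∨ p2)) ↔ (((p4 ∨ p5) → p4) ↔ p2)) = ¬F = T
((p6 ⊕ (p5 ↔ p1)) ↔ (p1 ⊕ (p2 ⊕ (p6 → p5)))) ⊕ ¬((¬(¬((p6 ↔ p5) ↔ ((p4 ∨ p5) ∧ p4)) ⊕ p6) ↔ (p1 ∨ p2)) ↔ (((p4 ∨ p5) → p4) ↔ p2)) = F ⊕ T = T

T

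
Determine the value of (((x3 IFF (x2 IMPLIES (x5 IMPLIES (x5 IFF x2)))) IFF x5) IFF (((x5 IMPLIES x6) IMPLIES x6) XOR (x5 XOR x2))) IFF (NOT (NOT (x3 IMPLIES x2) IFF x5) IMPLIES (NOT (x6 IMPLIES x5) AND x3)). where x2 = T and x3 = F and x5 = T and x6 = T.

T

x5 IFF x2 = T IFF T = T
x5 IMPLIES (x5 IFF x2) = T IMPLIES T = T
x2 IMPLIES (x5 IMPLIES (x5 IFF x2)) = T IMPLIES T = T
x3 IFF (x2 IMPLIES (x5 IMPLIES (x5 IFF x2))) = F IFF T = F
(x3 IFF (x2 IMPLIES (x5 IMPLIES (x5 IFF x2)))) IFF x5 = F IFF T = F
x5 IMPLIES x6 = T IMPLIES T = T
(x5 IMPLIES x6) IMPLIES x6 = T IMPLIES T = T
x5 XOR x2 = T XOR T = F
((x5 IMPLIES x6) IMPLIES x6) XOR (x5 XOR x2) = T XOR F = T
((x3 IFF (x2 IMPLIES (x5 IMPLIES (x5 IFF x2)))) IFF x5) IFF (((x5 IMPLIES x6) IMPLIES x6) XOR (x5 XOR x2)) = F IFF T = F
x3 IMPLIES x2 = F IMPLIES T = T
NOT (x3 IMPLIES x2) = NOT T = F
NOT (x3 IMPLIES x2) IFF x5 = F IFF T = F
NOT (NOT (x3 IMPLIES x2) IFF x5) = NOT F = T
x6 IMPLIES x5 = T IMPLIES T = T
NOT (x6 IMPLIES x5) = NOT T = F
NOT (x6 IMPLIES x5) AND x3 = F AND F = F
NOT (NOT (x3 IMPLIES x2) IFF x5) IMPLIES (NOT (x6 IMPLIES x5) AND x3) = T IMPLIES F = F
(((x3 IFF (x2 IMPLIES (x5 IMPLIES (x5 IFF x2)))) IFF x5) IFF (((x5 IMPLIES x6) IMPLIES x6) XOR (x5 XOR x2))) IFF (NOT (NOT (x3 IMPLIES x2) IFF x5) IMPLIES (NOT (x6 IMPLIES x5) AND x3)) = F IFF F = T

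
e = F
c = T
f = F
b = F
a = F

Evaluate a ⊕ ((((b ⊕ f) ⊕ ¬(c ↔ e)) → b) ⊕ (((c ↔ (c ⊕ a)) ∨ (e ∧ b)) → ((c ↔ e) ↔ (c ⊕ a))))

b ⊕ f = F ⊕ F = F
c ↔ e = T ↔ F = F
¬(c ↔ e) = ¬F = T
(b ⊕ f) ⊕ ¬(c ↔ e) = F ⊕ T = T
((b ⊕ f) ⊕ ¬(c ↔ e)) → b = T → F = F
c ⊕ a = T ⊕ F = T
c ↔ (c ⊕ a) = T ↔ T = T
e ∧ b = F ∧ F = F
(c ↔ (c ⊕ a)) ∨ (e ∧ b) = T ∨ F = T
c ↔ e = T ↔ F = F
c ⊕ a = T ⊕ F = T
(c ↔ e) ↔ (c ⊕ a) = F ↔ T = F
((c ↔ (c ⊕ a)) ∨ (e ∧ b)) → ((c ↔ e) ↔ (c ⊕ a)) = T → F = F
(((b ⊕ f) ⊕ ¬(c ↔ e)) → b) ⊕ (((c ↔ (c ⊕ a)) ∨ (e ∧ b)) → ((c ↔ e) ↔ (c ⊕ a))) = F ⊕ F = F
a ⊕ ((((b ⊕ f) ⊕ ¬(c ↔ e)) → b) ⊕ (((c ↔ (c ⊕ a)) ∨ (e ∧ b)) → ((c ↔ e) ↔ (c ⊕ a)))) = F ⊕ F = F

F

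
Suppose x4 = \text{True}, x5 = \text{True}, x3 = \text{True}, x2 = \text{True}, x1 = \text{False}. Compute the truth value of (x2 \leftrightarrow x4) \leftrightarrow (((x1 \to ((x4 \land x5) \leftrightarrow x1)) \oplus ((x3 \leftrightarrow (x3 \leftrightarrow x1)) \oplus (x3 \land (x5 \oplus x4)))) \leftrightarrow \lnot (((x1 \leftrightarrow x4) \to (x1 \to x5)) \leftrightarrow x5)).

x2 \leftrightarrow x4 = \text{True} \leftrightarrow \text{True} = \text{True}
x4 \land x5 = \text{True} \land \text{True} = \text{True}
(x4 \land x5) \leftrightarrow x1 = \text{True} \leftrightarrow \text{False} = \text{False}
x1 \to ((x4 \land x5) \leftrightarrow x1) = \text{False} \to \text{False} = \text{True}
x3 \leftrightarrow x1 = \text{True} \leftrightarrow \text{False} = \text{False}
x3 \leftrightarrow (x3 \leftrightarrow x1) = \text{True} \leftrightarrow \text{False} = \text{False}
x5 \oplus x4 = \text{True} \oplus \text{True} = \text{False}
x3 \land (x5 \oplus x4) = \text{True} \land \text{False} = \text{False}
(x3 \leftrightarrow (x3 \leftrightarrow x1)) \oplus (x3 \land (x5 \oplus x4)) = \text{False} \oplus \text{False} = \text{False}
(x1 \to ((x4 \land x5) \leftrightarrow x1)) \oplus ((x3 \leftrightarrow (x3 \leftrightarrow x1)) \oplus (x3 \land (x5 \oplus x4))) = \text{True} \oplus \text{False} = \text{True}
x1 \leftrightarrow x4 = \text{False} \leftrightarrow \text{True} = \text{False}
x1 \to x5 = \text{False} \to \text{True} = \text{True}
(x1 \leftrightarrow x4) \to (x1 \to x5) = \text{False} \to \text{True} = \text{True}
((x1 \leftrightarrow x4) \to (x1 \to x5)) \leftrightarrow x5 = \text{True} \leftrightarrow \text{True} = \text{True}
\lnot (((x1 \leftrightarrow x4) \to (x1 \to x5)) \leftrightarrow x5) = \lnot \text{True} = \text{False}
((x1 \to ((x4 \land x5) \leftrightarrow x1)) \oplus ((x3 \leftrightarrow (x3 \leftrightarrow x1)) \oplus (x3 \land (x5 \oplus x4)))) \leftrightarrow \lnot (((x1 \leftrightarrow x4) \to (x1 \to x5)) \leftrightarrow x5) = \text{True} \leftrightarrow \text{False} = \text{False}
(x2 \leftrightarrow x4) \leftrightarrow (((x1 \to ((x4 \land x5) \leftrightarrow x1)) \oplus ((x3 \leftrightarrow (x3 \leftrightarrow x1)) \oplus (x3 \land (x5 \oplus x4)))) \leftrightarrow \lnot (((x1 \leftrightarrow x4) \to (x1 \to x5)) \leftrightarrow x5)) = \text{True} \leftrightarrow \text{False} = \text{False}

\text{False}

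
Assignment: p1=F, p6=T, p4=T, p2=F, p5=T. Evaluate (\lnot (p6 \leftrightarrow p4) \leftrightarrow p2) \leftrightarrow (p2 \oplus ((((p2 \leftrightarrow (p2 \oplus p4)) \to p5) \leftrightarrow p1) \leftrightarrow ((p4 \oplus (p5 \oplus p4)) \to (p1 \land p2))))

T

p6 \leftrightarrow p4 = T \leftrightarrow T = T
\lnot (p6 \leftrightarrow p4) = \lnot T = F
\lnot (p6 \leftrightarrow p4) \leftrightarrow p2 = F \leftrightarrow F = T
p2 \oplus p4 = F \oplus T = T
p2 \leftrightarrow (p2 \oplus p4) = F \leftrightarrow T = F
(p2 \leftrightarrow (p2 \oplus p4)) \to p5 = F \to T = T
((p2 \leftrightarrow (p2 \oplus p4)) \to p5) \leftrightarrow p1 = T \leftrightarrow F = F
p5 \oplus p4 = T \oplus T = F
p4 \oplus (p5 \oplus p4) = T \oplus F = T
p1 \land p2 = F \land F = F
(p4 \oplus (p5 \oplus p4)) \to (p1 \land p2) = T \to F = F
(((p2 \leftrightarrow (p2 \oplus p4)) \to p5) \leftrightarrow p1) \leftrightarrow ((p4 \oplus (p5 \oplus p4)) \to (p1 \land p2)) = F \leftrightarrow F = T
p2 \oplus ((((p2 \leftrightarrow (p2 \oplus p4)) \to p5) \leftrightarrow p1) \leftrightarrow ((p4 \oplus (p5 \oplus p4)) \to (p1 \land p2))) = F \oplus T = T
(\lnot (p6 \leftrightarrow p4) \leftrightarrow p2) \leftrightarrow (p2 \oplus ((((p2 \leftrightarrow (p2 \oplus p4)) \to p5) \leftrightarrow p1) \leftrightarrow ((p4 \oplus (p5 \oplus p4)) \to (p1 \land p2)))) = T \leftrightarrow T = T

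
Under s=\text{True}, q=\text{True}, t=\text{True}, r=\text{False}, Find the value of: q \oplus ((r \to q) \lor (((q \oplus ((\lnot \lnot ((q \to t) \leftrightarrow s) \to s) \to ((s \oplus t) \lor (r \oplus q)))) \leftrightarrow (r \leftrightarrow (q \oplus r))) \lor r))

\text{False}

Substituting s=\text{True}, q=\text{True}, t=\text{True}, r=\text{False}:
r \to q = \text{False} \to \text{True} = \text{True}
q \to t = \text{True} \to \text{True} = \text{True}
(q \to t) \leftrightarrow s = \text{True} \leftrightarrow \text{True} = \text{True}
\lnot ((q \to t) \leftrightarrow s) = \lnot \text{True} = \text{False}
\lnot \lnot ((q \to t) \leftrightarrow s) = \lnot \text{False} = \text{True}
\lnot \lnot ((q \to t) \leftrightarrow s) \to s = \text{True} \to \text{True} = \text{True}
s \oplus t = \text{True} \oplus \text{True} = \text{False}
r \oplus q = \text{False} \oplus \text{True} = \text{True}
(s \oplus t) \lor (r \oplus q) = \text{False} \lor \text{True} = \text{True}
(\lnot \lnot ((q \to t) \leftrightarrow s) \to s) \to ((s \oplus t) \lor (r \oplus q)) = \text{True} \to \text{True} = \text{True}
q \oplus ((\lnot \lnot ((q \to t) \leftrightarrow s) \to s) \to ((s \oplus t) \lor (r \oplus q))) = \text{True} \oplus \text{True} = \text{False}
q \oplus r = \text{True} \oplus \text{False} = \text{True}
r \leftrightarrow (q \oplus r) = \text{False} \leftrightarrow \text{True} = \text{False}
(q \oplus ((\lnot \lnot ((q \to t) \leftrightarrow s) \to s) \to ((s \oplus t) \lor (r \oplus q)))) \leftrightarrow (r \leftrightarrow (q \oplus r)) = \text{False} \leftrightarrow \text{False} = \text{True}
((q \oplus ((\lnot \lnot ((q \to t) \leftrightarrow s) \to s) \to ((s \oplus t) \lor (r \oplus q)))) \leftrightarrow (r \leftrightarrow (q \oplus r))) \lor r = \text{True} \lor \text{False} = \text{True}
(r \to q) \lor (((q \oplus ((\lnot \lnot ((q \to t) \leftrightarrow s) \to s) \to ((s \oplus t) \lor (r \oplus q)))) \leftrightarrow (r \leftrightarrow (q \oplus r))) \lor r) = \text{True} \lor \text{True} = \text{True}
q \oplus ((r \to q) \lor (((q \oplus ((\lnot \lnot ((q \to t) \leftrightarrow s) \to s) \to ((s \oplus t) \lor (r \oplus q)))) \leftrightarrow (r \leftrightarrow (q \oplus r))) \lor r)) = \text{True} \oplus \text{True} = \text{False}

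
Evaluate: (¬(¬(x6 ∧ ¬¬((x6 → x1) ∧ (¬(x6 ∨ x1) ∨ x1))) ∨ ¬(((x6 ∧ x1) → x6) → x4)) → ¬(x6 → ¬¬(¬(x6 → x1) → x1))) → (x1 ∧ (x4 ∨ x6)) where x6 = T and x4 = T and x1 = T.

x6 → x1 = T → T = T
x6 ∨ x1 = T ∨ T = T
¬(x6 ∨ x1) = ¬T = F
¬(x6 ∨ x1) ∨ x1 = F ∨ T = T
(x6 → x1) ∧ (¬(x6 ∨ x1) ∨ x1) = T ∧ T = T
¬((x6 → x1) ∧ (¬(x6 ∨ x1) ∨ x1)) = ¬T = F
¬¬((x6 → x1) ∧ (¬(x6 ∨ x1) ∨ x1)) = ¬F = T
x6 ∧ ¬¬((x6 → x1) ∧ (¬(x6 ∨ x1) ∨ x1)) = T ∧ T = T
¬(x6 ∧ ¬¬((x6 → x1) ∧ (¬(x6 ∨ x1) ∨ x1))) = ¬T = F
x6 ∧ x1 = T ∧ T = T
(x6 ∧ x1) → x6 = T → T = T
((x6 ∧ x1) → x6) → x4 = T → T = T
¬(((x6 ∧ x1) → x6) → x4) = ¬T = F
¬(x6 ∧ ¬¬((x6 → x1) ∧ (¬(x6 ∨ x1) ∨ x1))) ∨ ¬(((x6 ∧ x1) → x6) → x4) = F ∨ F = F
¬(¬(x6 ∧ ¬¬((x6 → x1) ∧ (¬(x6 ∨ x1) ∨ x1))) ∨ ¬(((x6 ∧ x1) → x6) → x4)) = ¬F = T
x6 → x1 = T → T = T
¬(x6 → x1) = ¬T = F
¬(x6 → x1) → x1 = F → T = T
¬(¬(x6 → x1) → x1) = ¬T = F
¬¬(¬(x6 → x1) → x1) = ¬F = T
x6 → ¬¬(¬(x6 → x1) → x1) = T → T = T
¬(x6 → ¬¬(¬(x6 → x1) → x1)) = ¬T = F
¬(¬(x6 ∧ ¬¬((x6 → x1) ∧ (¬(x6 ∨ x1) ∨ x1))) ∨ ¬(((x6 ∧ x1) → x6) → x4)) → ¬(x6 → ¬¬(¬(x6 → x1) → x1)) = T → F = F
x4 ∨ x6 = T ∨ T = T
x1 ∧ (x4 ∨ x6) = T ∧ T = T
(¬(¬(x6 ∧ ¬¬((x6 → x1) ∧ (¬(x6 ∨ x1) ∨ x1))) ∨ ¬(((x6 ∧ x1) → x6) → x4)) → ¬(x6 → ¬¬(¬(x6 → x1) → x1))) → (x1 ∧ (x4 ∨ x6)) = F → T = T

T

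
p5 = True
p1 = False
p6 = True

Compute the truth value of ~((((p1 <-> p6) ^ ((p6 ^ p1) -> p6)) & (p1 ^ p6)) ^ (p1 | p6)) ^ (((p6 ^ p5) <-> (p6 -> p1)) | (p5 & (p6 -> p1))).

False

Substituting p5=True, p1=False, p6=True:
p1 <-> p6 = False <-> True = False
p6 ^ p1 = True ^ False = True
(p6 ^ p1) -> p6 = True -> True = True
(p1 <-> p6) ^ ((p6 ^ p1) -> p6) = False ^ True = True
p1 ^ p6 = False ^ True = True
((p1 <-> p6) ^ ((p6 ^ p1) -> p6)) & (p1 ^ p6) = True & True = True
p1 | p6 = False | True = True
(((p1 <-> p6) ^ ((p6 ^ p1) -> p6)) & (p1 ^ p6)) ^ (p1 | p6) = True ^ True = False
~((((p1 <-> p6) ^ ((p6 ^ p1) -> p6)) & (p1 ^ p6)) ^ (p1 | p6)) = ~False = True
p6 ^ p5 = True ^ True = False
p6 -> p1 = True -> False = False
(p6 ^ p5) <-> (p6 -> p1) = False <-> False = True
p6 -> p1 = True -> False = False
p5 & (p6 -> p1) = True & False = False
((p6 ^ p5) <-> (p6 -> p1)) | (p5 & (p6 -> p1)) = True | False = True
~((((p1 <-> p6) ^ ((p6 ^ p1) -> p6)) & (p1 ^ p6)) ^ (p1 | p6)) ^ (((p6 ^ p5) <-> (p6 -> p1)) | (p5 & (p6 -> p1))) = True ^ True = False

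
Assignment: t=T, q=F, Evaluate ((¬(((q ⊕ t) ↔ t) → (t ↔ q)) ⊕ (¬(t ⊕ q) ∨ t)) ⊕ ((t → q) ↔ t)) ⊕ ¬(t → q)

q ⊕ t = F ⊕ T = T
(q ⊕ t) ↔ t = T ↔ T = T
t ↔ q = T ↔ F = F
((q ⊕ t) ↔ t) → (t ↔ q) = T → F = F
¬(((q ⊕ t) ↔ t) → (t ↔ q)) = ¬F = T
t ⊕ q = T ⊕ F = T
¬(t ⊕ q) = ¬T = F
¬(t ⊕ q) ∨ t = F ∨ T = T
¬(((q ⊕ t) ↔ t) → (t ↔ q)) ⊕ (¬(t ⊕ q) ∨ t) = T ⊕ T = F
t → q = T → F = F
(t → q) ↔ t = F ↔ T = F
(¬(((q ⊕ t) ↔ t) → (t ↔ q)) ⊕ (¬(t ⊕ q) ∨ t)) ⊕ ((t → q) ↔ t) = F ⊕ F = F
t → q = T → F = F
¬(t → q) = ¬F = T
((¬(((q ⊕ t) ↔ t) → (t ↔ q)) ⊕ (¬(t ⊕ q) ∨ t)) ⊕ ((t → q) ↔ t)) ⊕ ¬(t → q) = F ⊕ T = T

T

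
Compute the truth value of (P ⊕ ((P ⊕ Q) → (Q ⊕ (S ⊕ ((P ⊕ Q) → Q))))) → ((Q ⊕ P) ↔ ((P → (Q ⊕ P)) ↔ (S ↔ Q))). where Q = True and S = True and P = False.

P ⊕ Q = False ⊕ True = True
P ⊕ Q = False ⊕ True = True
(P ⊕ Q) → Q = True → True = True
S ⊕ ((P ⊕ Q) → Q) = True ⊕ True = False
Q ⊕ (S ⊕ ((P ⊕ Q) → Q)) = True ⊕ False = True
(P ⊕ Q) → (Q ⊕ (S ⊕ ((P ⊕ Q) → Q))) = True → True = True
P ⊕ ((P ⊕ Q) → (Q ⊕ (S ⊕ ((P ⊕ Q) → Q)))) = False ⊕ True = True
Q ⊕ P = True ⊕ False = True
Q ⊕ P = True ⊕ False = True
P → (Q ⊕ P) = False → True = True
S ↔ Q = True ↔ True = True
(P → (Q ⊕ P)) ↔ (S ↔ Q) = True ↔ True = True
(Q ⊕ P) ↔ ((P → (Q ⊕ P)) ↔ (S ↔ Q)) = True ↔ True = True
(P ⊕ ((P ⊕ Q) → (Q ⊕ (S ⊕ ((P ⊕ Q) → Q))))) → ((Q ⊕ P) ↔ ((P → (Q ⊕ P)) ↔ (S ↔ Q))) = True → True = True

True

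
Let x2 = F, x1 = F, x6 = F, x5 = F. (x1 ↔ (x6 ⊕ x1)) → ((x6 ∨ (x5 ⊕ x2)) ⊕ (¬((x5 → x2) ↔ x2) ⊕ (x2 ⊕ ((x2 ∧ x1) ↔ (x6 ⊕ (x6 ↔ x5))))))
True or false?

x6 ⊕ x1 = F ⊕ F = F
x1 ↔ (x6 ⊕ x1) = F ↔ F = T
x5 ⊕ x2 = F ⊕ F = F
x6 ∨ (x5 ⊕ x2) = F ∨ F = F
x5 → x2 = F → F = T
(x5 → x2) ↔ x2 = T ↔ F = F
¬((x5 → x2) ↔ x2) = ¬F = T
x2 ∧ x1 = F ∧ F = F
x6 ↔ x5 = F ↔ F = T
x6 ⊕ (x6 ↔ x5) = F ⊕ T = T
(x2 ∧ x1) ↔ (x6 ⊕ (x6 ↔ x5)) = F ↔ T = F
x2 ⊕ ((x2 ∧ x1) ↔ (x6 ⊕ (x6 ↔ x5))) = F ⊕ F = F
¬((x5 → x2) ↔ x2) ⊕ (x2 ⊕ ((x2 ∧ x1) ↔ (x6 ⊕ (x6 ↔ x5)))) = T ⊕ F = T
(x6 ∨ (x5 ⊕ x2)) ⊕ (¬((x5 → x2) ↔ x2) ⊕ (x2 ⊕ ((x2 ∧ x1) ↔ (x6 ⊕ (x6 ↔ x5))))) = F ⊕ T = T
(x1 ↔ (x6 ⊕ x1)) → ((x6 ∨ (x5 ⊕ x2)) ⊕ (¬((x5 → x2) ↔ x2) ⊕ (x2 ⊕ ((x2 ∧ x1) ↔ (x6 ⊕ (x6 ↔ x5)))))) = T → T = T

T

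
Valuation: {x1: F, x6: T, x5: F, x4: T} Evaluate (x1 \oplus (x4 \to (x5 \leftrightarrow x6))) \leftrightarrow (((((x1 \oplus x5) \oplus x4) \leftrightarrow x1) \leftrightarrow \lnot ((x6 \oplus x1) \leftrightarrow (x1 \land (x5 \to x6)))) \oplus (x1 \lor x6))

F

x5 \leftrightarrow x6 = F \leftrightarrow T = F
x4 \to (x5 \leftrightarrow x6) = T \to F = F
x1 \oplus (x4 \to (x5 \leftrightarrow x6)) = F \oplus F = F
x1 \oplus x5 = F \oplus F = F
(x1 \oplus x5) \oplus x4 = F \oplus T = T
((x1 \oplus x5) \oplus x4) \leftrightarrow x1 = T \leftrightarrow F = F
x6 \oplus x1 = T \oplus F = T
x5 \to x6 = F \to T = T
x1 \land (x5 \to x6) = F \land T = F
(x6 \oplus x1) \leftrightarrow (x1 \land (x5 \to x6)) = T \leftrightarrow F = F
\lnot ((x6 \oplus x1) \leftrightarrow (x1 \land (x5 \to x6))) = \lnot F = T
(((x1 \oplus x5) \oplus x4) \leftrightarrow x1) \leftrightarrow \lnot ((x6 \oplus x1) \leftrightarrow (x1 \land (x5 \to x6))) = F \leftrightarrow T = F
x1 \lor x6 = F \lor T = T
((((x1 \oplus x5) \oplus x4) \leftrightarrow x1) \leftrightarrow \lnot ((x6 \oplus x1) \leftrightarrow (x1 \land (x5 \to x6)))) \oplus (x1 \lor x6) = F \oplus T = T
(x1 \oplus (x4 \to (x5 \leftrightarrow x6))) \leftrightarrow (((((x1 \oplus x5) \oplus x4) \leftrightarrow x1) \leftrightarrow \lnot ((x6 \oplus x1) \leftrightarrow (x1 \land (x5 \to x6)))) \oplus (x1 \lor x6)) = F \leftrightarrow T = F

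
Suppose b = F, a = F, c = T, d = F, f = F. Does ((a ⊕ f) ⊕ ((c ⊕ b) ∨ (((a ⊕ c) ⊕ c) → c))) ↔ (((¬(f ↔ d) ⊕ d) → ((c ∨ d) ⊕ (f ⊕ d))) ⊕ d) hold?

Substituting b=F, a=F, c=T, d=F, f=F:
a ⊕ f = F ⊕ F = F
c ⊕ b = T ⊕ F = T
a ⊕ c = F ⊕ T = T
(a ⊕ c) ⊕ c = T ⊕ T = F
((a ⊕ c) ⊕ c) → c = F → T = T
(c ⊕ b) ∨ (((a ⊕ c) ⊕ c) → c) = T ∨ T = T
(a ⊕ f) ⊕ ((c ⊕ b) ∨ (((a ⊕ c) ⊕ c) → c)) = F ⊕ T = T
f ↔ d = F ↔ F = T
¬(f ↔ d) = ¬T = F
¬(f ↔ d) ⊕ d = F ⊕ F = F
c ∨ d = T ∨ F = T
f ⊕ d = F ⊕ F = F
(c ∨ d) ⊕ (f ⊕ d) = T ⊕ F = T
(¬(f ↔ d) ⊕ d) → ((c ∨ d) ⊕ (f ⊕ d)) = F → T = T
((¬(f ↔ d) ⊕ d) → ((c ∨ d) ⊕ (f ⊕ d))) ⊕ d = T ⊕ F = T
((a ⊕ f) ⊕ ((c ⊕ b) ∨ (((a ⊕ c) ⊕ c) → c))) ↔ (((¬(f ↔ d) ⊕ d) → ((c ∨ d) ⊕ (f ⊕ d))) ⊕ d) = T ↔ T = T

T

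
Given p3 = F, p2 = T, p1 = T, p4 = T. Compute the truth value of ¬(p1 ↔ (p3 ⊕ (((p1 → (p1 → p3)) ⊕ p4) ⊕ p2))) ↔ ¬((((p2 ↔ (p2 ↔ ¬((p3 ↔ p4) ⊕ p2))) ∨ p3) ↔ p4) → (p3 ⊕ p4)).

Substituting p3=F, p2=T, p1=T, p4=T:
p1 → p3 = T → F = F
p1 → (p1 → p3) = T → F = F
(p1 → (p1 → p3)) ⊕ p4 = F ⊕ T = T
((p1 → (p1 → p3)) ⊕ p4) ⊕ p2 = T ⊕ T = F
p3 ⊕ (((p1 → (p1 → p3)) ⊕ p4) ⊕ p2) = F ⊕ F = F
p1 ↔ (p3 ⊕ (((p1 → (p1 → p3)) ⊕ p4) ⊕ p2)) = T ↔ F = F
¬(p1 ↔ (p3 ⊕ (((p1 → (p1 → p3)) ⊕ p4) ⊕ p2))) = ¬F = T
p3 ↔ p4 = F ↔ T = F
(p3 ↔ p4) ⊕ p2 = F ⊕ T = T
¬((p3 ↔ p4) ⊕ p2) = ¬T = F
p2 ↔ ¬((p3 ↔ p4) ⊕ p2) = T ↔ F = F
p2 ↔ (p2 ↔ ¬((p3 ↔ p4) ⊕ p2)) = T ↔ F = F
(p2 ↔ (p2 ↔ ¬((p3 ↔ p4) ⊕ p2))) ∨ p3 = F ∨ F = F
((p2 ↔ (p2 ↔ ¬((p3 ↔ p4) ⊕ p2))) ∨ p3) ↔ p4 = F ↔ T = F
p3 ⊕ p4 = F ⊕ T = T
(((p2 ↔ (p2 ↔ ¬((p3 ↔ p4) ⊕ p2))) ∨ p3) ↔ p4) → (p3 ⊕ p4) = F → T = T
¬((((p2 ↔ (p2 ↔ ¬((p3 ↔ p4) ⊕ p2))) ∨ p3) ↔ p4) → (p3 ⊕ p4)) = ¬T = F
¬(p1 ↔ (p3 ⊕ (((p1 → (p1 → p3)) ⊕ p4) ⊕ p2))) ↔ ¬((((p2 ↔ (p2 ↔ ¬((p3 ↔ p4) ⊕ p2))) ∨ p3) ↔ p4) → (p3 ⊕ p4)) = T ↔ F = F

F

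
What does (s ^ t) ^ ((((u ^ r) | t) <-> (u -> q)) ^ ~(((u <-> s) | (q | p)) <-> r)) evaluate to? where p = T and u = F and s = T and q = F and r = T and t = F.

Substituting p=T, u=F, s=T, q=F, r=T, t=F:
s ^ t = T ^ F = T
u ^ r = F ^ T = T
(u ^ r) | t = T | F = T
u -> q = F -> F = T
((u ^ r) | t) <-> (u -> q) = T <-> T = T
u <-> s = F <-> T = F
q | p = F | T = T
(u <-> s) | (q | p) = F | T = T
((u <-> s) | (q | p)) <-> r = T <-> T = T
~(((u <-> s) | (q | p)) <-> r) = ~T = F
(((u ^ r) | t) <-> (u -> q)) ^ ~(((u <-> s) | (q | p)) <-> r) = T ^ F = T
(s ^ t) ^ ((((u ^ r) | t) <-> (u -> q)) ^ ~(((u <-> s) | (q | p)) <-> r)) = T ^ T = F

F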